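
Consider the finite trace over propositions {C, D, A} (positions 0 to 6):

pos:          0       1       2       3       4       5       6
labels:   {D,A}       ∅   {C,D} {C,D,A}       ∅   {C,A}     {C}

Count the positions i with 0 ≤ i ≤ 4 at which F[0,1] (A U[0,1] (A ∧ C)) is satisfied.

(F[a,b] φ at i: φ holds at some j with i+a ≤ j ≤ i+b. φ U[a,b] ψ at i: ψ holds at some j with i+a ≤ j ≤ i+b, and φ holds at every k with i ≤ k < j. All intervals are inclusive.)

3

Evaluate at each i in [0,4]:
  i=0: ✗ (none in [0,1])
  i=1: ✗ (none in [1,2])
  i=2: ✓ (witness j=3)
  i=3: ✓ (witness j=3)
  i=4: ✓ (witness j=5)
Positions where it holds: {2, 3, 4} → 3.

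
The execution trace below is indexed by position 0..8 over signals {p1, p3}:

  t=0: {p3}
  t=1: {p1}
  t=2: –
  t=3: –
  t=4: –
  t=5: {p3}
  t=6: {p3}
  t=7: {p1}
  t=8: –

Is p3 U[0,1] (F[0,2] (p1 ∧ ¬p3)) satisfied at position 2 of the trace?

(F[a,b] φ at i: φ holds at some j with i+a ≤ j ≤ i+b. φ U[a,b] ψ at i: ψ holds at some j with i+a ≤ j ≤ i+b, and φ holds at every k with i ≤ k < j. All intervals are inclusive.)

Need some j in [2,3] with F[0,2] (p1 ∧ ¬p3), and p3 at every k in [2,j-1].
  j=2: F[0,2] (p1 ∧ ¬p3) — fails (none in [2,4]).
  j=3: F[0,2] (p1 ∧ ¬p3) — fails (none in [3,5]).
No j in the window works → until fails.

No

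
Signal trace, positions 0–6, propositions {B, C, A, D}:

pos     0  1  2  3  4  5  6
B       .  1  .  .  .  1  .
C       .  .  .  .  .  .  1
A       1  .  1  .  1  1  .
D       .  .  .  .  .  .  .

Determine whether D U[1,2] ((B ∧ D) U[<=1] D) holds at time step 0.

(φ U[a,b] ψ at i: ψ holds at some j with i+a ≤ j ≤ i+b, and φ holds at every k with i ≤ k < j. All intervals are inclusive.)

Need some j in [1,2] with ((B ∧ D) U[<=1] D), and D at every k in [0,j-1].
  j=1: ((B ∧ D) U[<=1] D) — fails.
  j=2: ((B ∧ D) U[<=1] D) — fails.
No j in the window works → until fails.

Does not hold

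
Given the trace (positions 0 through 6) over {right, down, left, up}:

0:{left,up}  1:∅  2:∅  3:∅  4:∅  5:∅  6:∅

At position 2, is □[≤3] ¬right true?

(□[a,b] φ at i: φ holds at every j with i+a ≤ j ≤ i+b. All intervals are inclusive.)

True

Check ¬right at every j in [2,5]:
  j=2: true
  j=3: true
  j=4: true
  j=5: true
All positions satisfy it → formula holds.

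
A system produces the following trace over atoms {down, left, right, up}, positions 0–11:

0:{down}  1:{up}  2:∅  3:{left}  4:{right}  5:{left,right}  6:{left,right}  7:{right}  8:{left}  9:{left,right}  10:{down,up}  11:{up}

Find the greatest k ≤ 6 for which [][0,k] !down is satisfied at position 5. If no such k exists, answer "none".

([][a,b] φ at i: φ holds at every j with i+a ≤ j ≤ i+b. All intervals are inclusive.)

!down must hold from j=5 onward; find where it first fails.
  j=5: holds
  j=6: holds
  j=7: holds
  j=8: holds
  j=9: holds
  j=10: fails
Holds on [5,9], so largest k = 4.

4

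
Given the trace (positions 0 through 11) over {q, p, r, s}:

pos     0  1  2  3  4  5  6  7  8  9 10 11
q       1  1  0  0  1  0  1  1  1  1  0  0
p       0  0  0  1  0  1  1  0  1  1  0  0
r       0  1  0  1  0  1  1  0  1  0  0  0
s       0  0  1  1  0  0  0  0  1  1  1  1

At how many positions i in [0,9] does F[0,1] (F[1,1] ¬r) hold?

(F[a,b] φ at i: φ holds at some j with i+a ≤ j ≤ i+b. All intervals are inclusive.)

9

Evaluate at each i in [0,9]:
  i=0: ✓ (witness j=1)
  i=1: ✓ (witness j=1)
  i=2: ✓ (witness j=3)
  i=3: ✓ (witness j=3)
  i=4: ✗ (none in [4,5])
  i=5: ✓ (witness j=6)
  i=6: ✓ (witness j=6)
  i=7: ✓ (witness j=8)
  i=8: ✓ (witness j=8)
  i=9: ✓ (witness j=9)
Positions where it holds: {0, 1, 2, 3, 5, 6, 7, 8, 9} → 9.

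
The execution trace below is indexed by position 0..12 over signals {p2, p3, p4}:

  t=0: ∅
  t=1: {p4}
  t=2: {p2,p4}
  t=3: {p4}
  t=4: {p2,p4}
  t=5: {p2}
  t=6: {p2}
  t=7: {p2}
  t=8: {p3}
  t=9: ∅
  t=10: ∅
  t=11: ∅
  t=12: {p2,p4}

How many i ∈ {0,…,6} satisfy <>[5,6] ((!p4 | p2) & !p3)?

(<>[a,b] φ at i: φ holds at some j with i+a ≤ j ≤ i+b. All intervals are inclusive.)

Evaluate at each i in [0,6]:
  i=0: ✓ (witness j=5)
  i=1: ✓ (witness j=6)
  i=2: ✓ (witness j=7)
  i=3: ✓ (witness j=9)
  i=4: ✓ (witness j=9)
  i=5: ✓ (witness j=10)
  i=6: ✓ (witness j=11)
Positions where it holds: {0, 1, 2, 3, 4, 5, 6} → 7.

7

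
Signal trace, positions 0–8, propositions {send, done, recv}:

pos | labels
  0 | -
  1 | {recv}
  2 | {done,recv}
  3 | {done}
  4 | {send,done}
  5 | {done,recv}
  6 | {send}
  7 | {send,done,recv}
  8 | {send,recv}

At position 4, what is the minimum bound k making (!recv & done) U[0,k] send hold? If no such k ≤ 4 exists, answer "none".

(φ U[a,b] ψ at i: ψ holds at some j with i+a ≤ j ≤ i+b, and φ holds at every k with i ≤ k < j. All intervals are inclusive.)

Need earliest j ≥ 4 with send, and (!recv & done) at every k in [4,j-1].
  j=4: rhs holds (empty prefix). k = 0.

0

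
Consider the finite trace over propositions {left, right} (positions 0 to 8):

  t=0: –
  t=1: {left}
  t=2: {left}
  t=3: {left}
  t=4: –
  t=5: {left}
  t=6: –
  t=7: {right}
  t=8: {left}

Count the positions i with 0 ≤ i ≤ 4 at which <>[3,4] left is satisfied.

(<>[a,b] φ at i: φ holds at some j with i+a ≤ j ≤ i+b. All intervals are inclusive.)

4

Evaluate at each i in [0,4]:
  i=0: ✓ (witness j=3)
  i=1: ✓ (witness j=5)
  i=2: ✓ (witness j=5)
  i=3: ✗ (none in [6,7])
  i=4: ✓ (witness j=8)
Positions where it holds: {0, 1, 2, 4} → 4.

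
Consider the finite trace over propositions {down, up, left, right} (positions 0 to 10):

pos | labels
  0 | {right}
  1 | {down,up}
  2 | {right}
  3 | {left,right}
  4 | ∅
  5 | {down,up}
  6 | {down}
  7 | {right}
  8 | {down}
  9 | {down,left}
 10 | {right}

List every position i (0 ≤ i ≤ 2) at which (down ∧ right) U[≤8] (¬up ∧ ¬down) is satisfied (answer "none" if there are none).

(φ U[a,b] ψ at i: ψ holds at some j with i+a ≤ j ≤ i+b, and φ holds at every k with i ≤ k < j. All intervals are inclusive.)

Evaluate at each i in [0,2]:
  i=0: ✓ (rhs at j=0)
  i=1: ✗ (lhs fails at k=1 before rhs at j=2)
  i=2: ✓ (rhs at j=2)

0, 2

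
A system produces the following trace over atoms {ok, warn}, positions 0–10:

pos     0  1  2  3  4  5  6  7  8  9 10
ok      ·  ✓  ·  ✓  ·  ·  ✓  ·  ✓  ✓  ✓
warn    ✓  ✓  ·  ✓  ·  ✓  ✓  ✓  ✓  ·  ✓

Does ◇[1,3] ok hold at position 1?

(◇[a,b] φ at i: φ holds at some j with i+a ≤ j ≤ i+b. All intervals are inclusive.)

Yes

Check ok at each j in [2,4]:
  j=2: false
  j=3: true
  j=4: false
Found at j=3 → formula holds.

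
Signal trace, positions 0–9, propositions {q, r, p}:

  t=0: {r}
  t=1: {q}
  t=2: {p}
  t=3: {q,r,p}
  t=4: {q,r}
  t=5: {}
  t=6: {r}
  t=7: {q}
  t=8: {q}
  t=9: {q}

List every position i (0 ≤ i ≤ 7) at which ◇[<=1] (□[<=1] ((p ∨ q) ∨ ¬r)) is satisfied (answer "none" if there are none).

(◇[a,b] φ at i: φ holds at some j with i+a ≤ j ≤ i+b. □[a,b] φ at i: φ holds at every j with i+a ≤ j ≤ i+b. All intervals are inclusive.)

0, 1, 2, 3, 4, 6, 7

Evaluate at each i in [0,7]:
  i=0: ✓ (witness j=1)
  i=1: ✓ (witness j=1)
  i=2: ✓ (witness j=2)
  i=3: ✓ (witness j=3)
  i=4: ✓ (witness j=4)
  i=5: ✗ (none in [5,6])
  i=6: ✓ (witness j=7)
  i=7: ✓ (witness j=7)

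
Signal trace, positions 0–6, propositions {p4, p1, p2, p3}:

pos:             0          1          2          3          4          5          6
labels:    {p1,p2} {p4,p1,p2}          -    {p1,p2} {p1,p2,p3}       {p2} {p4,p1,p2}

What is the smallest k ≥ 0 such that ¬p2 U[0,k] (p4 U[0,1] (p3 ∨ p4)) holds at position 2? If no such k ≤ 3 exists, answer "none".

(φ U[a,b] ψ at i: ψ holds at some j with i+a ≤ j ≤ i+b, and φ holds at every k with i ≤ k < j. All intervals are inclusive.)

Need earliest j ≥ 2 with (p4 U[0,1] (p3 ∨ p4)), and ¬p2 at every k in [2,j-1].
  j=2: rhs fails.
  j=3: rhs fails.
  j=4: rhs holds but lhs fails at k=3.
  j=5: rhs fails.
No witness within the range → none.

none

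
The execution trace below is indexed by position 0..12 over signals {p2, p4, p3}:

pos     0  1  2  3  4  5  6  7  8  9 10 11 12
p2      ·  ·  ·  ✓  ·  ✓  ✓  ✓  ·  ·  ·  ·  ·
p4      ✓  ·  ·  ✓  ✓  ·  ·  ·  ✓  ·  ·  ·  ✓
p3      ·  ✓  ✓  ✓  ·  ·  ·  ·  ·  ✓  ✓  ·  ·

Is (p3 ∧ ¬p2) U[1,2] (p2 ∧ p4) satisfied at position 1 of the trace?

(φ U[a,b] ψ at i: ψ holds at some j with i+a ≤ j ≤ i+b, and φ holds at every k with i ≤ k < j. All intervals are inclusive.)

True

Need some j in [2,3] with (p2 ∧ p4), and (p3 ∧ ¬p2) at every k in [1,j-1].
  j=2: (p2 ∧ p4) false.
  j=3: (p2 ∧ p4) holds; (p3 ∧ ¬p2) holds at every k in [1,2] → satisfied.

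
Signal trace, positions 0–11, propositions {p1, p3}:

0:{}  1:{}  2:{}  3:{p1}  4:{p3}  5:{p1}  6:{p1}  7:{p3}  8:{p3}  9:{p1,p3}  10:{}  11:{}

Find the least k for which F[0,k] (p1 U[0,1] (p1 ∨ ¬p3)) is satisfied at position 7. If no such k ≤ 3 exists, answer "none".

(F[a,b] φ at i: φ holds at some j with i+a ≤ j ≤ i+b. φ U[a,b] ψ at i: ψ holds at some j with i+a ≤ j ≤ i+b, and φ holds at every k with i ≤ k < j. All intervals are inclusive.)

Scan j = 7,8,… for (p1 U[0,1] (p1 ∨ ¬p3)):
  j=7: fails
  j=8: fails
  j=9: holds
First hit at j=9, so smallest k = 9-7 = 2.

2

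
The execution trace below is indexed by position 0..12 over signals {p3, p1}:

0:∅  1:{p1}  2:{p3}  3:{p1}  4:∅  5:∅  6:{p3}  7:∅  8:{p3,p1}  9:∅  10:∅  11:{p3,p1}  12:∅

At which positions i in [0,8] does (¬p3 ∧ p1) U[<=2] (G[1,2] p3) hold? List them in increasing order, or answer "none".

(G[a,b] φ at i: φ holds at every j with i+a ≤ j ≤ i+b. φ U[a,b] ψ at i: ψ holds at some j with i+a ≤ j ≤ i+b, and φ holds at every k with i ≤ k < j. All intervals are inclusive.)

Evaluate at each i in [0,8]:
  i=0: ✗ (no rhs in [0,2])
  i=1: ✗ (no rhs in [1,3])
  i=2: ✗ (no rhs in [2,4])
  i=3: ✗ (no rhs in [3,5])
  i=4: ✗ (no rhs in [4,6])
  i=5: ✗ (no rhs in [5,7])
  i=6: ✗ (no rhs in [6,8])
  i=7: ✗ (no rhs in [7,9])
  i=8: ✗ (no rhs in [8,10])

none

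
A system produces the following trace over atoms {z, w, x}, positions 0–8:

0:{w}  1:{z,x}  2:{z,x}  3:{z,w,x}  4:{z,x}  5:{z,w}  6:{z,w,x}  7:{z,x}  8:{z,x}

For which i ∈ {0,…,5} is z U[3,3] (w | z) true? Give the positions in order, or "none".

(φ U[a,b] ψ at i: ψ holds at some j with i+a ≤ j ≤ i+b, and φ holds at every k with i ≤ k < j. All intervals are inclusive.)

1, 2, 3, 4, 5

Evaluate at each i in [0,5]:
  i=0: ✗ (lhs fails at k=0 before rhs at j=3)
  i=1: ✓ (rhs at j=4; lhs holds on [1,3])
  i=2: ✓ (rhs at j=5; lhs holds on [2,4])
  i=3: ✓ (rhs at j=6; lhs holds on [3,5])
  i=4: ✓ (rhs at j=7; lhs holds on [4,6])
  i=5: ✓ (rhs at j=8; lhs holds on [5,7])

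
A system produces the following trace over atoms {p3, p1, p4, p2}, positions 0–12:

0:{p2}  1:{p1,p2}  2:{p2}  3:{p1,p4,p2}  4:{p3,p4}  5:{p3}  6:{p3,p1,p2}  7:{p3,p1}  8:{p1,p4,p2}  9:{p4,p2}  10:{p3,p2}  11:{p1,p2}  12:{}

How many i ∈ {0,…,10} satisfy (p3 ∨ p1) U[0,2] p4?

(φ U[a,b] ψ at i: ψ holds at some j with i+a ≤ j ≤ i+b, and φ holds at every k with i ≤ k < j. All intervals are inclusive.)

6

Evaluate at each i in [0,10]:
  i=0: ✗ (no rhs in [0,2])
  i=1: ✗ (lhs fails at k=2 before rhs at j=3)
  i=2: ✗ (lhs fails at k=2 before rhs at j=3)
  i=3: ✓ (rhs at j=3)
  i=4: ✓ (rhs at j=4)
  i=5: ✗ (no rhs in [5,7])
  i=6: ✓ (rhs at j=8; lhs holds on [6,7])
  i=7: ✓ (rhs at j=8; lhs holds on [7,7])
  i=8: ✓ (rhs at j=8)
  i=9: ✓ (rhs at j=9)
  i=10: ✗ (no rhs in [10,12])
Positions where it holds: {3, 4, 6, 7, 8, 9} → 6.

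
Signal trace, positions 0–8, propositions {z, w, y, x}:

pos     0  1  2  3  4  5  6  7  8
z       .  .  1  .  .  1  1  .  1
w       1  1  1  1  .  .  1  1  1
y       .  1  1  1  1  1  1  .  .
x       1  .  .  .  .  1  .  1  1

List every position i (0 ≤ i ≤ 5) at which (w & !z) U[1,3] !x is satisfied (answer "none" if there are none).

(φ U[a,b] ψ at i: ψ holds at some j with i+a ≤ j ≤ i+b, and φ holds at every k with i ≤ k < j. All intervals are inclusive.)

Evaluate at each i in [0,5]:
  i=0: ✓ (rhs at j=1; lhs holds on [0,0])
  i=1: ✓ (rhs at j=2; lhs holds on [1,1])
  i=2: ✗ (lhs fails at k=2 before rhs at j=3)
  i=3: ✓ (rhs at j=4; lhs holds on [3,3])
  i=4: ✗ (lhs fails at k=4 before rhs at j=6)
  i=5: ✗ (lhs fails at k=5 before rhs at j=6)

0, 1, 3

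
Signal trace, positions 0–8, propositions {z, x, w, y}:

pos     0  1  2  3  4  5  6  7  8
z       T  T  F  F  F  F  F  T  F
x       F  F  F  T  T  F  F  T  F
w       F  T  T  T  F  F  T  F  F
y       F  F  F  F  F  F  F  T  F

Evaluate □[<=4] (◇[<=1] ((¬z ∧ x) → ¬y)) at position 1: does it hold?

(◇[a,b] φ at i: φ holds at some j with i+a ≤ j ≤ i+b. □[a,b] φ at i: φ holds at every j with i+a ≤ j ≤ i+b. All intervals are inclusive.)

Holds

Check ◇[<=1] ((¬z ∧ x) → ¬y) at every j in [1,5]:
  j=1: holds (witness at 1)
  j=2: holds (witness at 2)
  j=3: holds (witness at 3)
  j=4: holds (witness at 4)
  j=5: holds (witness at 5)
All positions satisfy it → formula holds.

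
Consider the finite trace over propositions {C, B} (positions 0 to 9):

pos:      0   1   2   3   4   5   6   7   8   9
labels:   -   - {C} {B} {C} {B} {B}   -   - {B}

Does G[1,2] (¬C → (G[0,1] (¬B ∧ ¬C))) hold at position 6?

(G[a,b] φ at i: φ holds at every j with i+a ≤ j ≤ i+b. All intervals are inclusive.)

Check (¬C → (G[0,1] (¬B ∧ ¬C))) at every j in [7,8]:
  j=7: antecedent true; consequent holds on [7,8] → ✓
  j=8: antecedent true; consequent fails at 9 → ✗
Fails at j=8 → formula fails.

No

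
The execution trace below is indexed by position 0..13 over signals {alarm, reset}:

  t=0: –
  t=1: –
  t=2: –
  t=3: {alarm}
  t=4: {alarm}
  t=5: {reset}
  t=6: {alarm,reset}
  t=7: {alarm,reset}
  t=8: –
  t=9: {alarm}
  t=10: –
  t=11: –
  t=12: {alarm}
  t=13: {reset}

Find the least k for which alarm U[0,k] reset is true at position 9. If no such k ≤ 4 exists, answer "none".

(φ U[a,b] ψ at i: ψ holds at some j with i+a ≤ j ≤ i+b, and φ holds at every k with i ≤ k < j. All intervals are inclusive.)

Need earliest j ≥ 9 with reset, and alarm at every k in [9,j-1].
  j=9: rhs fails.
  j=10: rhs fails.
  j=11: rhs fails.
  j=12: rhs fails.
  j=13: rhs holds but lhs fails at k=10.
No witness within the range → none.

none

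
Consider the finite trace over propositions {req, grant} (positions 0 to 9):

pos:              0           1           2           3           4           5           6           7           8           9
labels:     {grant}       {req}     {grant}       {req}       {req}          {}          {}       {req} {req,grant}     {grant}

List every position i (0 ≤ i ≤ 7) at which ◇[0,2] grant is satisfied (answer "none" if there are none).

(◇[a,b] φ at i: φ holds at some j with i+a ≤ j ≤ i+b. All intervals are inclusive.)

0, 1, 2, 6, 7

Evaluate at each i in [0,7]:
  i=0: ✓ (witness j=0)
  i=1: ✓ (witness j=2)
  i=2: ✓ (witness j=2)
  i=3: ✗ (none in [3,5])
  i=4: ✗ (none in [4,6])
  i=5: ✗ (none in [5,7])
  i=6: ✓ (witness j=8)
  i=7: ✓ (witness j=8)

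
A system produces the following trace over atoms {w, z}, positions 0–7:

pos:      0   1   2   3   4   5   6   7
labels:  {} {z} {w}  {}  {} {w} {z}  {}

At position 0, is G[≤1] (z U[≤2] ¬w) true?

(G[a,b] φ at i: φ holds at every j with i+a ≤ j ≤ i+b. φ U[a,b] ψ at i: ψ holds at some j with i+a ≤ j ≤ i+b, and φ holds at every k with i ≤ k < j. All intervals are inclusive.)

Yes

Check (z U[≤2] ¬w) at every j in [0,1]:
  j=0: holds
  j=1: holds
All positions satisfy it → formula holds.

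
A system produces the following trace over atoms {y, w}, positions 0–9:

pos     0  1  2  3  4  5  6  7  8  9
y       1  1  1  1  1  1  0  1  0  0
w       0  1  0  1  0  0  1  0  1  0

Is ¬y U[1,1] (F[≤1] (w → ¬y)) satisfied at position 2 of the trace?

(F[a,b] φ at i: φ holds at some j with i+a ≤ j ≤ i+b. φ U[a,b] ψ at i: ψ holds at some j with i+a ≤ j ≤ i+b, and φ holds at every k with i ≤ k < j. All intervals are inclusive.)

Does not hold

Need some j in [3,3] with F[≤1] (w → ¬y), and ¬y at every k in [2,j-1].
  j=3: F[≤1] (w → ¬y) holds, but ¬y fails at k=2 → not this j.
No j in the window works → until fails.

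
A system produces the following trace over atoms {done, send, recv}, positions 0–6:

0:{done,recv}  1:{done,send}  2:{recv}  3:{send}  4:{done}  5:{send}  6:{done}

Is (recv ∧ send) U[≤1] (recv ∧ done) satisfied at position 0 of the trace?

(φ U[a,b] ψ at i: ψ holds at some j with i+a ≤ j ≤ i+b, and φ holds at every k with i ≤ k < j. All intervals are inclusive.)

Need some j in [0,1] with (recv ∧ done), and (recv ∧ send) at every k in [0,j-1].
  j=0: (recv ∧ done) holds; no prefix to check → satisfied.

True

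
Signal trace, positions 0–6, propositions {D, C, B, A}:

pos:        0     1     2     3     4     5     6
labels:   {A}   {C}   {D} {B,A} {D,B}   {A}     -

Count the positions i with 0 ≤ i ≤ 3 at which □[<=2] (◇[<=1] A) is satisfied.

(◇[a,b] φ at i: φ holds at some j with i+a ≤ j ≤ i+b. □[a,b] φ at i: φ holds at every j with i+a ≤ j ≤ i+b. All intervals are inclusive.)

Evaluate at each i in [0,3]:
  i=0: ✗ (fails at j=1)
  i=1: ✗ (fails at j=1)
  i=2: ✓ (all of [2,4])
  i=3: ✓ (all of [3,5])
Positions where it holds: {2, 3} → 2.

2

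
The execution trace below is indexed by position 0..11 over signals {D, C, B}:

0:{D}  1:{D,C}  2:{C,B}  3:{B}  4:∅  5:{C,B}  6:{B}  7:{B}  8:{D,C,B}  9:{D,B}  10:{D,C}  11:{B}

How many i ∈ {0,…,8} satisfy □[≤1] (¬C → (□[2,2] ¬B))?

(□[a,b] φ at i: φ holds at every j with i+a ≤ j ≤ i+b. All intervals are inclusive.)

Evaluate at each i in [0,8]:
  i=0: ✗ (fails at j=0)
  i=1: ✓ (all of [1,2])
  i=2: ✗ (fails at j=3)
  i=3: ✗ (fails at j=3)
  i=4: ✗ (fails at j=4)
  i=5: ✗ (fails at j=6)
  i=6: ✗ (fails at j=6)
  i=7: ✗ (fails at j=7)
  i=8: ✗ (fails at j=9)
Positions where it holds: {1} → 1.

1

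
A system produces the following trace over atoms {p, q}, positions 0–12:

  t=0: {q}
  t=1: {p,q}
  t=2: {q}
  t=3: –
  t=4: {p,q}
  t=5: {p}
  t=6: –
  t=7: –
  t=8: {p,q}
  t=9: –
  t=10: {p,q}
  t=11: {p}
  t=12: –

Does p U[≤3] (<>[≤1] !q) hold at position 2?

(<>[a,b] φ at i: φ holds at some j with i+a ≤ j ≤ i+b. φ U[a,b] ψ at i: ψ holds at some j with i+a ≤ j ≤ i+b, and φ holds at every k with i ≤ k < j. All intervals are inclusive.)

Holds

Need some j in [2,5] with <>[≤1] !q, and p at every k in [2,j-1].
  j=2: <>[≤1] !q holds; no prefix to check → satisfied.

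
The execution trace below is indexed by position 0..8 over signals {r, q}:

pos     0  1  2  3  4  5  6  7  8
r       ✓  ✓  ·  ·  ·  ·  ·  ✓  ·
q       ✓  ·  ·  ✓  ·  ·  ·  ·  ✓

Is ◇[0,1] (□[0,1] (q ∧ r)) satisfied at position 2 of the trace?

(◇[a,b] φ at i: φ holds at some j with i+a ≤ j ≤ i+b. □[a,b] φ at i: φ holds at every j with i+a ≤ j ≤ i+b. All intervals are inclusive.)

Check □[0,1] (q ∧ r) at each j in [2,3]:
  j=2: fails at 2
  j=3: fails at 3
No position in the window satisfies it → formula fails.

Does not hold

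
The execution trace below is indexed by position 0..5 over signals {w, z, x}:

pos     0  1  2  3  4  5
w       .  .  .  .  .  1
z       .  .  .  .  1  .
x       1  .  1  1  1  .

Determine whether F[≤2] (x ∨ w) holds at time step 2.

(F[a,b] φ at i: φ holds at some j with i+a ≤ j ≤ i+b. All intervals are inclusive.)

Holds

Check (x ∨ w) at each j in [2,4]:
  j=2: true
  j=3: true
  j=4: true
Found at j=2 → formula holds.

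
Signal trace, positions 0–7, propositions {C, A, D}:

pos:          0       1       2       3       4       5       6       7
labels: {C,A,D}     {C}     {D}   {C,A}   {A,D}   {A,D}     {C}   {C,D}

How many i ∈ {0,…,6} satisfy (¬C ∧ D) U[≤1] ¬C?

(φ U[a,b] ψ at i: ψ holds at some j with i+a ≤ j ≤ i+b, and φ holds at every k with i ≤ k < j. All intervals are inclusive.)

3

Evaluate at each i in [0,6]:
  i=0: ✗ (no rhs in [0,1])
  i=1: ✗ (lhs fails at k=1 before rhs at j=2)
  i=2: ✓ (rhs at j=2)
  i=3: ✗ (lhs fails at k=3 before rhs at j=4)
  i=4: ✓ (rhs at j=4)
  i=5: ✓ (rhs at j=5)
  i=6: ✗ (no rhs in [6,7])
Positions where it holds: {2, 4, 5} → 3.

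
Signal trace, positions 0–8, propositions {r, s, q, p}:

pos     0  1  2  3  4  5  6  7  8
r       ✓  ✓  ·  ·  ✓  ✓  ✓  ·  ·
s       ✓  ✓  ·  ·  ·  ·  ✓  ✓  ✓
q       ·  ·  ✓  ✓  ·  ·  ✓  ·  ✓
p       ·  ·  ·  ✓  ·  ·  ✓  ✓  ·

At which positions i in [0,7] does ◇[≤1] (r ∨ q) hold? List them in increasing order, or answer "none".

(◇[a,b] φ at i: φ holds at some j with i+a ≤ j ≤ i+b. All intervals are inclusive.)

Evaluate at each i in [0,7]:
  i=0: ✓ (witness j=0)
  i=1: ✓ (witness j=1)
  i=2: ✓ (witness j=2)
  i=3: ✓ (witness j=3)
  i=4: ✓ (witness j=4)
  i=5: ✓ (witness j=5)
  i=6: ✓ (witness j=6)
  i=7: ✓ (witness j=8)

0, 1, 2, 3, 4, 5, 6, 7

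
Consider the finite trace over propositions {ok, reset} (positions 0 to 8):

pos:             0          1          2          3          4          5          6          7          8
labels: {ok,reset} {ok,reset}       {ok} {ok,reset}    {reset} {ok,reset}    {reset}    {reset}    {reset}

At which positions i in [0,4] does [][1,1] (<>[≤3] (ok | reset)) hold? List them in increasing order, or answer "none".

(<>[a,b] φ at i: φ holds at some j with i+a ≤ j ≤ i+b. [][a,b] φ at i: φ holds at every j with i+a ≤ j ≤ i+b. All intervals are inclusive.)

Evaluate at each i in [0,4]:
  i=0: ✓ (all of [1,1])
  i=1: ✓ (all of [2,2])
  i=2: ✓ (all of [3,3])
  i=3: ✓ (all of [4,4])
  i=4: ✓ (all of [5,5])

0, 1, 2, 3, 4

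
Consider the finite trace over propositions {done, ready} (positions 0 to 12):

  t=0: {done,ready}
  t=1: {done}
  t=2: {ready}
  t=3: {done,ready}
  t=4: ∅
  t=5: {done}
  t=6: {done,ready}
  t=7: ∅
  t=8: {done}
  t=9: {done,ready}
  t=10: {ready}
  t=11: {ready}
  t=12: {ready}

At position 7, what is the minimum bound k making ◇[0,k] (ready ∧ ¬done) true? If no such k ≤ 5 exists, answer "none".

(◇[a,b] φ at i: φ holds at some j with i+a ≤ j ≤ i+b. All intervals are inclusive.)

Scan j = 7,8,… for (ready ∧ ¬done):
  j=7: fails
  j=8: fails
  j=9: fails
  j=10: holds
First hit at j=10, so smallest k = 10-7 = 3.

3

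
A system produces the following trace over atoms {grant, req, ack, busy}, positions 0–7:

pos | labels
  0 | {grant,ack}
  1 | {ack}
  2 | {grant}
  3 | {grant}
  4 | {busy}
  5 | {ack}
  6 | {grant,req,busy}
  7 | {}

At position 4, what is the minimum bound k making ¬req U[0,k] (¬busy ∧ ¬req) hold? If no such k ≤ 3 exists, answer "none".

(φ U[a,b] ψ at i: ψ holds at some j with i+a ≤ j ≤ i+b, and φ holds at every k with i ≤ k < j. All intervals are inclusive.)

1

Need earliest j ≥ 4 with (¬busy ∧ ¬req), and ¬req at every k in [4,j-1].
  j=4: rhs fails.
  j=5: rhs holds; lhs holds on [4,4]. k = 1.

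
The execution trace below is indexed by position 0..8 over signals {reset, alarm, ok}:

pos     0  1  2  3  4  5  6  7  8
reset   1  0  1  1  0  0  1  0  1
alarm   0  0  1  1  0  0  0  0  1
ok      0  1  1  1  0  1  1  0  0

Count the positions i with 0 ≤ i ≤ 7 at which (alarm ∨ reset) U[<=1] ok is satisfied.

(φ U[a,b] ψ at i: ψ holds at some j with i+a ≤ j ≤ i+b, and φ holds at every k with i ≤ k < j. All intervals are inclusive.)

6

Evaluate at each i in [0,7]:
  i=0: ✓ (rhs at j=1; lhs holds on [0,0])
  i=1: ✓ (rhs at j=1)
  i=2: ✓ (rhs at j=2)
  i=3: ✓ (rhs at j=3)
  i=4: ✗ (lhs fails at k=4 before rhs at j=5)
  i=5: ✓ (rhs at j=5)
  i=6: ✓ (rhs at j=6)
  i=7: ✗ (no rhs in [7,8])
Positions where it holds: {0, 1, 2, 3, 5, 6} → 6.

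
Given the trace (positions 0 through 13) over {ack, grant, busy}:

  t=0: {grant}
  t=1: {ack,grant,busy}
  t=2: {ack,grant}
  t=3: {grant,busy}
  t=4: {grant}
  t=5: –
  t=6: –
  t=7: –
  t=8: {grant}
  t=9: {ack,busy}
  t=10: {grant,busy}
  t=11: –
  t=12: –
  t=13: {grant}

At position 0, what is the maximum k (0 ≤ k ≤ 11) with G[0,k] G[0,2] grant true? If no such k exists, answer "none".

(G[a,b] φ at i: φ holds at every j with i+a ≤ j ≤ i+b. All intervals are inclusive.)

2

G[0,2] grant must hold from j=0 onward; find where it first fails.
  j=0: holds
  j=1: holds
  j=2: holds
  j=3: fails
Holds on [0,2], so largest k = 2.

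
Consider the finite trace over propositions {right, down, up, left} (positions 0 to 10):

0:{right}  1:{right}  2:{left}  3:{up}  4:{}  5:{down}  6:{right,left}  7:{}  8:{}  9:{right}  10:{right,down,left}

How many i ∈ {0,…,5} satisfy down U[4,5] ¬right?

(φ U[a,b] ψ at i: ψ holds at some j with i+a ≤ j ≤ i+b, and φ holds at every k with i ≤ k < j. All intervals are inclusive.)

0

Evaluate at each i in [0,5]:
  i=0: ✗ (lhs fails at k=0 before rhs at j=4)
  i=1: ✗ (lhs fails at k=1 before rhs at j=5)
  i=2: ✗ (lhs fails at k=2 before rhs at j=7)
  i=3: ✗ (lhs fails at k=3 before rhs at j=7)
  i=4: ✗ (lhs fails at k=4 before rhs at j=8)
  i=5: ✗ (no rhs in [9,10])
Positions where it holds: {} → 0.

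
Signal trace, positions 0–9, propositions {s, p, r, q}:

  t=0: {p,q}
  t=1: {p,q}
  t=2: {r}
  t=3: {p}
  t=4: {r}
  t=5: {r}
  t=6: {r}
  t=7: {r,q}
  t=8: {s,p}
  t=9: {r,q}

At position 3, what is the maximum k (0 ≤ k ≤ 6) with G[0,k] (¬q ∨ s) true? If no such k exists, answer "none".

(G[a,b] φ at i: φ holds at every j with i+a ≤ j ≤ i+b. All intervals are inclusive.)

3

(¬q ∨ s) must hold from j=3 onward; find where it first fails.
  j=3: holds
  j=4: holds
  j=5: holds
  j=6: holds
  j=7: fails
Holds on [3,6], so largest k = 3.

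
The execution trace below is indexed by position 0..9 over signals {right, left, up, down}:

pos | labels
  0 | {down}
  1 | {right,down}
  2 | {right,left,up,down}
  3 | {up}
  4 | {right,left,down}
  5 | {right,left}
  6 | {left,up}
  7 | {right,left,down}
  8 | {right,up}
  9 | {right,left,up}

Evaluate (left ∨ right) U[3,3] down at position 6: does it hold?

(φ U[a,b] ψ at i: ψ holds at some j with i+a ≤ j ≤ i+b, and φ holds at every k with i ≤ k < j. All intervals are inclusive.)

Need some j in [9,9] with down, and (left ∨ right) at every k in [6,j-1].
  j=9: down false.
No j in the window works → until fails.

No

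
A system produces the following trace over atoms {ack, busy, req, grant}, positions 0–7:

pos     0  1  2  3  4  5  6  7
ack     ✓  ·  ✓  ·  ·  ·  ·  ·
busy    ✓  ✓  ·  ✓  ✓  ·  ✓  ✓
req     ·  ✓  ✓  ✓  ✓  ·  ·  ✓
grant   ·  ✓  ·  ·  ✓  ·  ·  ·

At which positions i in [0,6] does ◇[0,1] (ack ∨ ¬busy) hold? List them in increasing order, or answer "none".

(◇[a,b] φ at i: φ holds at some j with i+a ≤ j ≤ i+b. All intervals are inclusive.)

0, 1, 2, 4, 5

Evaluate at each i in [0,6]:
  i=0: ✓ (witness j=0)
  i=1: ✓ (witness j=2)
  i=2: ✓ (witness j=2)
  i=3: ✗ (none in [3,4])
  i=4: ✓ (witness j=5)
  i=5: ✓ (witness j=5)
  i=6: ✗ (none in [6,7])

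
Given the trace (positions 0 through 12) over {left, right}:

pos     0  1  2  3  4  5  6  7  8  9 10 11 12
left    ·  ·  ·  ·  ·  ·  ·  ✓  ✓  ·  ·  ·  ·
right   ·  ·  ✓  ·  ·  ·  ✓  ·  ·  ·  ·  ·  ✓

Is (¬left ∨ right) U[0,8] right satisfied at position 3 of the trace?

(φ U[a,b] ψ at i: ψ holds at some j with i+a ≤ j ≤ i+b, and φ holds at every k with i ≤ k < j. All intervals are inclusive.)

Need some j in [3,11] with right, and (¬left ∨ right) at every k in [3,j-1].
  j=3: right false.
  j=4: right false.
  j=5: right false.
  j=6: right holds; (¬left ∨ right) holds at every k in [3,5] → satisfied.

Holds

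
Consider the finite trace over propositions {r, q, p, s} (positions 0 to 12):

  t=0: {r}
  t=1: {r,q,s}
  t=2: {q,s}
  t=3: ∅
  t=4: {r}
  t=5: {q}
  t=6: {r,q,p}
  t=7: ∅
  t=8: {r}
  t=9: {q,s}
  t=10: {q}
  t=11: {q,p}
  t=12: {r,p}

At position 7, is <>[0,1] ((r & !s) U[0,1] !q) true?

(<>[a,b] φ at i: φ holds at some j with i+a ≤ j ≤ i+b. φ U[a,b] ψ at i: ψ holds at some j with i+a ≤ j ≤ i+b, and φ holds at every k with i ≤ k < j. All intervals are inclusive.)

Holds

Check ((r & !s) U[0,1] !q) at each j in [7,8]:
  j=7: holds
  j=8: holds
Found at j=7 → formula holds.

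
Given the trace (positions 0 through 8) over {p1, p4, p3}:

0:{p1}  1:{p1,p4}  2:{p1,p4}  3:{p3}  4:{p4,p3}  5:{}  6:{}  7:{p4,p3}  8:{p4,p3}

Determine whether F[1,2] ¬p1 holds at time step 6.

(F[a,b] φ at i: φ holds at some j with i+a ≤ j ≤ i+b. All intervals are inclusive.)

Check ¬p1 at each j in [7,8]:
  j=7: true
  j=8: true
Found at j=7 → formula holds.

Holds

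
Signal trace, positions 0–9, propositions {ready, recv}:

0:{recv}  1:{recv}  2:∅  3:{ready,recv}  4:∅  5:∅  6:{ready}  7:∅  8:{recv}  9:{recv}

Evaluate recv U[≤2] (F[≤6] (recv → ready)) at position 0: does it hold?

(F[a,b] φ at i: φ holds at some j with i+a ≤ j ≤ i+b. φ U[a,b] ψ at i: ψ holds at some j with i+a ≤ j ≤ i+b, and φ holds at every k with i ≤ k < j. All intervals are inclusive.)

Need some j in [0,2] with F[≤6] (recv → ready), and recv at every k in [0,j-1].
  j=0: F[≤6] (recv → ready) holds; no prefix to check → satisfied.

True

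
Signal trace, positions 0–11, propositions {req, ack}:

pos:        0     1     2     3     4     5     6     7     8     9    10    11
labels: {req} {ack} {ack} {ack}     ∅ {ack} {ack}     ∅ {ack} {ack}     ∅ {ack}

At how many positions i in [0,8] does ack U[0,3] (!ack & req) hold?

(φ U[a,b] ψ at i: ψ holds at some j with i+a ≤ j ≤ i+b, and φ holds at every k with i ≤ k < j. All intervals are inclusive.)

1

Evaluate at each i in [0,8]:
  i=0: ✓ (rhs at j=0)
  i=1: ✗ (no rhs in [1,4])
  i=2: ✗ (no rhs in [2,5])
  i=3: ✗ (no rhs in [3,6])
  i=4: ✗ (no rhs in [4,7])
  i=5: ✗ (no rhs in [5,8])
  i=6: ✗ (no rhs in [6,9])
  i=7: ✗ (no rhs in [7,10])
  i=8: ✗ (no rhs in [8,11])
Positions where it holds: {0} → 1.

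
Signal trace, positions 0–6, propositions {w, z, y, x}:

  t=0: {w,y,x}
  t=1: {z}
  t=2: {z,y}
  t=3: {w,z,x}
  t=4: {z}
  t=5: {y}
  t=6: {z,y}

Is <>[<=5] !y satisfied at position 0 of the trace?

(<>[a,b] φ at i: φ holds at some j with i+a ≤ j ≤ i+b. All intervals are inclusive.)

Check !y at each j in [0,5]:
  j=0: false
  j=1: true
  j=2: false
  j=3: true
  j=4: true
  j=5: false
Found at j=1 → formula holds.

Holds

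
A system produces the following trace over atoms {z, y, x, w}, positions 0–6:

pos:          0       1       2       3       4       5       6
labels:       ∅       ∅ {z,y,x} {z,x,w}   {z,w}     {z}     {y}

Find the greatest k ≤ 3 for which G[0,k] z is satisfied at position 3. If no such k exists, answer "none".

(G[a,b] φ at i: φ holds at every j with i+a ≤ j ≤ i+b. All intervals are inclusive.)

z must hold from j=3 onward; find where it first fails.
  j=3: holds
  j=4: holds
  j=5: holds
  j=6: fails
Holds on [3,5], so largest k = 2.

2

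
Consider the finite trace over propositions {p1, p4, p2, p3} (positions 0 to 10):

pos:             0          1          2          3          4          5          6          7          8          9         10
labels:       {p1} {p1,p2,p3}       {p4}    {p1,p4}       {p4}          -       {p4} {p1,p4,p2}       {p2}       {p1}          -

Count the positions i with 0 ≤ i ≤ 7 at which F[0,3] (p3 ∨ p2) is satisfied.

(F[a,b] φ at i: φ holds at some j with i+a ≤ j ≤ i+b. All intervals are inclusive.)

6

Evaluate at each i in [0,7]:
  i=0: ✓ (witness j=1)
  i=1: ✓ (witness j=1)
  i=2: ✗ (none in [2,5])
  i=3: ✗ (none in [3,6])
  i=4: ✓ (witness j=7)
  i=5: ✓ (witness j=7)
  i=6: ✓ (witness j=7)
  i=7: ✓ (witness j=7)
Positions where it holds: {0, 1, 4, 5, 6, 7} → 6.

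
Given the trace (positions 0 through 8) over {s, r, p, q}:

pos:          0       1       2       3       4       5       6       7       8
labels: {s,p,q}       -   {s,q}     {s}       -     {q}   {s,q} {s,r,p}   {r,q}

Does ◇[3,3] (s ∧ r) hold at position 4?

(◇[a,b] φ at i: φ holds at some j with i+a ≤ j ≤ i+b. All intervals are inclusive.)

Yes

Check (s ∧ r) at each j in [7,7]:
  j=7: true
Found at j=7 → formula holds.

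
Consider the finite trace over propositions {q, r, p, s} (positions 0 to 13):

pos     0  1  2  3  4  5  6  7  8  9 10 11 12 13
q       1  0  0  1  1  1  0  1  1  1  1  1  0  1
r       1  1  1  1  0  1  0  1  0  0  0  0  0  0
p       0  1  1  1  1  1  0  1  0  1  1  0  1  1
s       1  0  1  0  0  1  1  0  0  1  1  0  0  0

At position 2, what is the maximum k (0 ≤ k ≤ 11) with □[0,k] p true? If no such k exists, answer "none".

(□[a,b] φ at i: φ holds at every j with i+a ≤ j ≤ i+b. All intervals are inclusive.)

p must hold from j=2 onward; find where it first fails.
  j=2: holds
  j=3: holds
  j=4: holds
  j=5: holds
  j=6: fails
Holds on [2,5], so largest k = 3.

3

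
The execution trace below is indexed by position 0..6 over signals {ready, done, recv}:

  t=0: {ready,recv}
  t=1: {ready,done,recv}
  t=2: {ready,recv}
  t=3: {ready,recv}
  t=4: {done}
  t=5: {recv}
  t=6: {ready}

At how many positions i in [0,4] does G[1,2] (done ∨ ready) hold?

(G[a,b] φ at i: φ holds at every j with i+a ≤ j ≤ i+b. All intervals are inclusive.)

3

Evaluate at each i in [0,4]:
  i=0: ✓ (all of [1,2])
  i=1: ✓ (all of [2,3])
  i=2: ✓ (all of [3,4])
  i=3: ✗ (fails at j=5)
  i=4: ✗ (fails at j=5)
Positions where it holds: {0, 1, 2} → 3.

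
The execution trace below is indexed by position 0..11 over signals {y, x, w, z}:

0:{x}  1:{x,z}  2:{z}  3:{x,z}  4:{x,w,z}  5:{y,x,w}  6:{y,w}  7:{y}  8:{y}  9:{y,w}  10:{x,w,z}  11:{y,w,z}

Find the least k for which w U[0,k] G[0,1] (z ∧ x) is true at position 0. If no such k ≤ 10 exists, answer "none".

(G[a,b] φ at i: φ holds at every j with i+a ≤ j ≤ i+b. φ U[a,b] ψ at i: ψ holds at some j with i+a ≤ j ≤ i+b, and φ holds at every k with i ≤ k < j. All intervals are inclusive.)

none

Need earliest j ≥ 0 with G[0,1] (z ∧ x), and w at every k in [0,j-1].
  j=0: rhs fails.
  j=1: rhs fails.
  j=2: rhs fails.
  j=3: rhs holds but lhs fails at k=0.
  j=4: rhs fails.
  j=5: rhs fails.
  j=6: rhs fails.
  j=7: rhs fails.
  j=8: rhs fails.
  j=9: rhs fails.
  j=10: rhs fails.
No witness within the range → none.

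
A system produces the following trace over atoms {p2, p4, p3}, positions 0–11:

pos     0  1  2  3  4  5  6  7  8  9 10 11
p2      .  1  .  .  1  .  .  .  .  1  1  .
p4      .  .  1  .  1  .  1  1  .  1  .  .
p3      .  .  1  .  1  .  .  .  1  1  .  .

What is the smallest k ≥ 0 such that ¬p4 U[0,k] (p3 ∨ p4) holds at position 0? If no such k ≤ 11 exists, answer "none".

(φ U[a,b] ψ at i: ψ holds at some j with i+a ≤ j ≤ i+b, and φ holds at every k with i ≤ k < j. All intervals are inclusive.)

Need earliest j ≥ 0 with (p3 ∨ p4), and ¬p4 at every k in [0,j-1].
  j=0: rhs fails.
  j=1: rhs fails.
  j=2: rhs holds; lhs holds on [0,1]. k = 2.

2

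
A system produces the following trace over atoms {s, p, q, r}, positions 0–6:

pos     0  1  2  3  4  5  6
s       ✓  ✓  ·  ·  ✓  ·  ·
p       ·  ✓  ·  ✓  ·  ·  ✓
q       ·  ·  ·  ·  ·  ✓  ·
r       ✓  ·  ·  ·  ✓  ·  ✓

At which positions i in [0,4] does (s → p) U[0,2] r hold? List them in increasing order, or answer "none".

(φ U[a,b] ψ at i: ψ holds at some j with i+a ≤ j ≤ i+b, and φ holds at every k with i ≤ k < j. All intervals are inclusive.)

0, 2, 3, 4

Evaluate at each i in [0,4]:
  i=0: ✓ (rhs at j=0)
  i=1: ✗ (no rhs in [1,3])
  i=2: ✓ (rhs at j=4; lhs holds on [2,3])
  i=3: ✓ (rhs at j=4; lhs holds on [3,3])
  i=4: ✓ (rhs at j=4)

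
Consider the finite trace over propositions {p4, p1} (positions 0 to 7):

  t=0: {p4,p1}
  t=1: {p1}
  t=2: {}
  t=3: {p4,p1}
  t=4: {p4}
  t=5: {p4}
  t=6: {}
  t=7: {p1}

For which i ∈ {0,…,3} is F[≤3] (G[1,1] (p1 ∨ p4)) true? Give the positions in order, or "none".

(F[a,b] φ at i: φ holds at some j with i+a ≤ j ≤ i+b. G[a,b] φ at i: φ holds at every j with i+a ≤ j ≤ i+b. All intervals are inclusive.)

0, 1, 2, 3

Evaluate at each i in [0,3]:
  i=0: ✓ (witness j=0)
  i=1: ✓ (witness j=2)
  i=2: ✓ (witness j=2)
  i=3: ✓ (witness j=3)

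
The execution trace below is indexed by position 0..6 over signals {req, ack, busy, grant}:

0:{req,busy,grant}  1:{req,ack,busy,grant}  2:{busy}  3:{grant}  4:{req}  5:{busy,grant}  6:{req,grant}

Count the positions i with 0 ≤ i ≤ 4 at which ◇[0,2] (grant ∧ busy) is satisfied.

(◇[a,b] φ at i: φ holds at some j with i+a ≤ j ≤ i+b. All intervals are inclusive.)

4

Evaluate at each i in [0,4]:
  i=0: ✓ (witness j=0)
  i=1: ✓ (witness j=1)
  i=2: ✗ (none in [2,4])
  i=3: ✓ (witness j=5)
  i=4: ✓ (witness j=5)
Positions where it holds: {0, 1, 3, 4} → 4.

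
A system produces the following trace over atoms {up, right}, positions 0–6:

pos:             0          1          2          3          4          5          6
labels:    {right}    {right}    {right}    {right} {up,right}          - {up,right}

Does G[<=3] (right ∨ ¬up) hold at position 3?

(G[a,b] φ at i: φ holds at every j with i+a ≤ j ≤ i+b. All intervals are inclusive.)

Check (right ∨ ¬up) at every j in [3,6]:
  j=3: true
  j=4: true
  j=5: true
  j=6: true
All positions satisfy it → formula holds.

Holds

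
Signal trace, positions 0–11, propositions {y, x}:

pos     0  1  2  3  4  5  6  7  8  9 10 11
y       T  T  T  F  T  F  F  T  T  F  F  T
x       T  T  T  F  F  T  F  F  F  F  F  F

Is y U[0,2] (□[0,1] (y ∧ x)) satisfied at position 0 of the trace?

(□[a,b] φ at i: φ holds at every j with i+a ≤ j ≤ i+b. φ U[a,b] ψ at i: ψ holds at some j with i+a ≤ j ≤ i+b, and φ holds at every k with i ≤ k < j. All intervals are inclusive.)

Yes

Need some j in [0,2] with □[0,1] (y ∧ x), and y at every k in [0,j-1].
  j=0: □[0,1] (y ∧ x) holds; no prefix to check → satisfied.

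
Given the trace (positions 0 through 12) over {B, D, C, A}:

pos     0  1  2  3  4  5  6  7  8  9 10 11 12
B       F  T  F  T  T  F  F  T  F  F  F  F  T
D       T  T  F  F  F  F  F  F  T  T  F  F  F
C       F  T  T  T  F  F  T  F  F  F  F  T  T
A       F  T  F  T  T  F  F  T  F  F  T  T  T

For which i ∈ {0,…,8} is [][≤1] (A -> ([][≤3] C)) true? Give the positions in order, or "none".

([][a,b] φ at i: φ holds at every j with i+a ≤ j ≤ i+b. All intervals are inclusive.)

5, 8

Evaluate at each i in [0,8]:
  i=0: ✗ (fails at j=1)
  i=1: ✗ (fails at j=1)
  i=2: ✗ (fails at j=3)
  i=3: ✗ (fails at j=3)
  i=4: ✗ (fails at j=4)
  i=5: ✓ (all of [5,6])
  i=6: ✗ (fails at j=7)
  i=7: ✗ (fails at j=7)
  i=8: ✓ (all of [8,9])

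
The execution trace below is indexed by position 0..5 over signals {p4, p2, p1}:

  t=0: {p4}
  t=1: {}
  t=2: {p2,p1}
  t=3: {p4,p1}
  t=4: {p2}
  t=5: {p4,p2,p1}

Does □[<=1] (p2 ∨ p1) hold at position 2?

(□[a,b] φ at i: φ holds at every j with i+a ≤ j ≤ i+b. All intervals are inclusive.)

Yes

Check (p2 ∨ p1) at every j in [2,3]:
  j=2: true
  j=3: true
All positions satisfy it → formula holds.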